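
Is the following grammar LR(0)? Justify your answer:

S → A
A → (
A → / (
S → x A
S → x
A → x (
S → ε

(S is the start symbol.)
Augment with S' → S and build the canonical LR(0) collection (I0 = CLOSURE({[S' → . S]}), then GOTO on every symbol after a dot until no new states appear). It has 11 states:
  I0: { [A → . (], [A → . / (], [A → . x (], [S → . A], [S → . x A], [S → . x], [S → .], [S' → . S] }  — shift, reduce
  I1: { [A → ( .] }  — reduce
  I2: { [A → / . (] }  — shift
  I3: { [S → A .] }  — reduce
  I4: { [S' → S .] }  — accept
  I5: { [A → . (], [A → . / (], [A → . x (], [A → x . (], [S → x . A], [S → x .] }  — shift, reduce
  I6: { [A → ( .], [A → x ( .] }  — 2 reduces
  I7: { [S → x A .] }  — reduce
  I8: { [A → x . (] }  — shift
  I9: { [A → x ( .] }  — reduce
  I10: { [A → / ( .] }  — reduce

Conflict in state I0:
  Shift-reduce conflict between [S → .] and [A → . (]
So the grammar is NOT LR(0).

Answer: No. Shift-reduce conflict between [S → .] and [A → . (]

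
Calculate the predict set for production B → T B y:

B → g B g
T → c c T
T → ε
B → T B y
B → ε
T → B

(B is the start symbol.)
{ 'c', 'g', 'y' }

PREDICT(B → T B y) = (FIRST(RHS) \ {ε}) ∪ (FOLLOW(B) if ε ∈ FIRST(RHS), i.e. RHS ⇒* ε)
FIRST(T) = { 'c', 'g', 'y', ε }
FIRST(B) = { 'c', 'g', 'y', ε }
FIRST(T B y) = { 'c', 'g', 'y' }
ε ∉ FIRST(T B y), so FOLLOW(B) is not added.
PREDICT(B → T B y) = { 'c', 'g', 'y' }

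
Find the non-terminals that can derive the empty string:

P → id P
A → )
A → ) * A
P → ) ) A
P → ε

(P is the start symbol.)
{ 'P' }

ε-productions: P → ε
So P is immediately nullable.
No further non-terminal can be added: every production for the remaining non-terminals contains a terminal or a non-nullable non-terminal.
Nullable = { 'P' }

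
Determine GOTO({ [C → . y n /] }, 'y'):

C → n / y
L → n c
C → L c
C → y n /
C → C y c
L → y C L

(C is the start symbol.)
GOTO(I, 'y') = CLOSURE({ [A → αX.β] : [A → α.Xβ] ∈ I, X = 'y' })

Items with dot before 'y', with the dot advanced:
  [C → . y n /] → [C → y . n /]
Closure adds nothing (no advanced item has the dot before a non-terminal).

GOTO = { [C → y . n /] }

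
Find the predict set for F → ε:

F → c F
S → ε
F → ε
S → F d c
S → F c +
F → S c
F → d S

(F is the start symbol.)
{ $, 'c', 'd' }

PREDICT(F → ε) = (FIRST(RHS) \ {ε}) ∪ (FOLLOW(F) if ε ∈ FIRST(RHS), i.e. RHS ⇒* ε)
The right-hand side is ε (FIRST(ε) = { ε }), so the predict set is FOLLOW(F) = { $, 'c', 'd' }
PREDICT(F → ε) = { $, 'c', 'd' }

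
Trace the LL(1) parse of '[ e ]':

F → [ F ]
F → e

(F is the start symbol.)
LL(1) parsing maintains a stack (initially the start symbol over $) and the input. At each step: if the stack top is a terminal, match it against the current input token; if it is a non-terminal N, replace it with the RHS of M[N, lookahead] (the unique production whose predict set contains the lookahead).

Stack is shown with the top on the left.

Stack    Input    Action
------------------------
F $      [ e ] $  output F → [ F ]
[ F ] $  [ e ] $  match '['
F ] $    e ] $    output F → e
e ] $    e ] $    match 'e'
] $      ] $      match ']'
$        $        accept

The string is accepted.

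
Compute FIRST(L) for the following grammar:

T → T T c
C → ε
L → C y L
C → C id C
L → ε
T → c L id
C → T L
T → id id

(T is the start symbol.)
FIRST sets of the other non-terminals involved (by the same procedure, iterated to a fixed point):
  FIRST(C) = { 'c', 'id', ε }

From L → C y L:
  - C is a non-terminal: add FIRST(C) \ {ε} = { 'c', 'id' }
    C is nullable, so continue to the next symbol
  - y is a terminal: add 'y' and stop
From L → ε:
  - ε-production, so ε ∈ FIRST(L)

Collecting: FIRST(L) = { 'c', 'id', 'y', ε }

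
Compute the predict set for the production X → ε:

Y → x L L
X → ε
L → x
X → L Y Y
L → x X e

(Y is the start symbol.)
{ 'e' }

PREDICT(X → ε) = (FIRST(RHS) \ {ε}) ∪ (FOLLOW(X) if ε ∈ FIRST(RHS), i.e. RHS ⇒* ε)
The right-hand side is ε (FIRST(ε) = { ε }), so the predict set is FOLLOW(X) = { 'e' }
PREDICT(X → ε) = { 'e' }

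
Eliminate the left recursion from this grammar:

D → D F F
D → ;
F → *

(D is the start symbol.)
D → ; D'
D' → F F D'
D' → ε
F → *

D is directly left-recursive. The standard transformation for
  A → A α₁ | ... | A α_m | β₁ | ... | β_n
is
  A  → β₁ A' | ... | β_n A'
  A' → α₁ A' | ... | α_m A' | ε

D → ; becomes D → ; D'
D → D F F becomes D' → F F D'
Add D' → ε

Productions for other non-terminals are unchanged:
  F → *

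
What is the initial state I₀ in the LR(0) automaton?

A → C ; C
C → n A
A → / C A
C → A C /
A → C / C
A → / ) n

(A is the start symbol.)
First, augment the grammar with A' → A
I₀ = CLOSURE({ [A' → . A] }):
  [A' → . A] has the dot before A: add [A → . C ; C], [A → . / C A], [A → . C / C], [A → . / ) n]
  [A → . C ; C] has the dot before C: add [C → . n A], [C → . A C /]
No further items can be added.

I₀ = { [A → . / ) n], [A → . / C A], [A → . C / C], [A → . C ; C], [A' → . A], [C → . A C /], [C → . n A] }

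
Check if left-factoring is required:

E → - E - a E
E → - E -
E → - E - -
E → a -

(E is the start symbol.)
Left-factoring is needed when two productions for the same non-terminal
share a common prefix on the right-hand side.

Productions for E:
  E → - E - a E
  E → - E -
  E → - E - -
  E → a -

Found common prefix '- E -' in productions for E

Answer: Yes, E has productions with common prefix '- E -'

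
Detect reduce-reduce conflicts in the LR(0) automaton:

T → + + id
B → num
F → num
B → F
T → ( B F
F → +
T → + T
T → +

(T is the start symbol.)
A reduce-reduce conflict occurs when an LR(0) state has two complete items [A → α .] and [B → β .] — both call for a reduction, and with no lookahead the parser cannot choose between them.

Augment with T' → T and build the canonical LR(0) collection (I0 = CLOSURE({[T' → . T]}), then GOTO on every symbol after a dot until no new states appear). It has 13 states:
  I0: { [T → . ( B F], [T → . + + id], [T → . + T], [T → . +], [T' → . T] }  — shift
  I1: { [B → . F], [B → . num], [F → . +], [F → . num], [T → ( . B F] }  — shift
  I2: { [T → + . + id], [T → + . T], [T → + .], [T → . ( B F], [T → . + + id], [T → . + T], [T → . +] }  — shift, reduce
  I3: { [T' → T .] }  — accept
  I4: { [T → + + . id], [T → + . + id], [T → + . T], [T → + .], [T → . ( B F], [T → . + + id], [T → . + T], [T → . +] }  — shift, reduce
  I5: { [T → + T .] }  — reduce
  I6: { [T → + + id .] }  — reduce
  I7: { [F → + .] }  — reduce
  I8: { [F → . +], [F → . num], [T → ( B . F] }  — shift
  I9: { [B → F .] }  — reduce
  I10: { [B → num .], [F → num .] }  — 2 reduces
  I11: { [T → ( B F .] }  — reduce
  I12: { [F → num .] }  — reduce

I10 contains complete items [B → num .], [F → num .] — reduce-reduce conflict.

Answer: Yes — I10: [B → num .] vs [F → num .]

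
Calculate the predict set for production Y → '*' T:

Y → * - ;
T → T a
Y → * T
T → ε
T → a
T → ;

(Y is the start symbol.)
PREDICT(Y → '*' T) = (FIRST(RHS) \ {ε}) ∪ (FOLLOW(Y) if ε ∈ FIRST(RHS), i.e. RHS ⇒* ε)
FIRST('*' T) = { '*' }
ε ∉ FIRST('*' T), so FOLLOW(Y) is not added.
PREDICT(Y → '*' T) = { '*' }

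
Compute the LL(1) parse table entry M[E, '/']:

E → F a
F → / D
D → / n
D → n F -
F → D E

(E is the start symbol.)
E → F a

To find M[E, '/'], we find productions for E where '/' is in the predict set (PREDICT(N → α) = (FIRST(α) \ {ε}) ∪ (FOLLOW(N) if α ⇒* ε)).

Relevant sets:
  FIRST(F) = { '/', 'n' }

E → F a: PREDICT = { '/', 'n' }
  '/' is in predict set, so this production goes in M[E, '/']

M[E, '/'] = E → F a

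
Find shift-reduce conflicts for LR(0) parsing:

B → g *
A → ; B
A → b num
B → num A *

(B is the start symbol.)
No shift-reduce conflicts

Augment with B' → B and build the canonical LR(0) collection (I0 = CLOSURE({[B' → . B]}), then GOTO on every symbol after a dot until no new states appear). It has 11 states:
  I0: { [B → . g *], [B → . num A *], [B' → . B] }  — shift
  I1: { [B' → B .] }  — accept
  I2: { [B → g . *] }  — shift
  I3: { [A → . ; B], [A → . b num], [B → num . A *] }  — shift
  I4: { [A → ; . B], [B → . g *], [B → . num A *] }  — shift
  I5: { [B → num A . *] }  — shift
  I6: { [A → b . num] }  — shift
  I7: { [A → b num .] }  — reduce
  I8: { [B → num A * .] }  — reduce
  I9: { [A → ; B .] }  — reduce
  I10: { [B → g * .] }  — reduce

No state contains both a complete item and a shift item.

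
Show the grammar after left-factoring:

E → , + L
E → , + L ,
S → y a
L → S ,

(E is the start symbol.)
Left-factoring transforms A → αβ₁ | αβ₂ into A → αA' and A' → β₁ | β₂
(α is the longest common prefix among the alternatives). Repeat until
no nonterminal has two alternatives with a common prefix.

Round 1: E has alternatives sharing prefix ', + L'. Introduce E': E → , + L E'
  Add: E' → ε
  Add: E' → ,

No remaining common prefixes — done.

Resulting grammar:
E → , + L E'
E' → ε
E' → ,
S → y a
L → S ,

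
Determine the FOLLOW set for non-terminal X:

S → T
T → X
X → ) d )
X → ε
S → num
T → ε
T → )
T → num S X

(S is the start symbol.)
In T → X: X is at the end, add FOLLOW(T)
In T → num S X: X is at the end, add FOLLOW(T)

The FOLLOW sets referred to above (computed the same way, to a fixed point):
  FOLLOW(T) = { $, ')' }

Taking the union: FOLLOW(X) = { $, ')' }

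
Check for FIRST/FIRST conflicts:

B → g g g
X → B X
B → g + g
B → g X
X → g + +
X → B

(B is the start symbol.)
A FIRST/FIRST conflict occurs when two productions N → α and N → β for the same non-terminal have FIRST(α) ∩ FIRST(β) ≠ ∅ (with ε ∈ FIRST of a nullable right-hand side, so two nullable alternatives also conflict).

FIRST sets of the non-terminals at (or reachable through a nullable prefix from) the front of some alternative:
  FIRST(B) = { 'g' }

Productions for B:
  B → g g g: FIRST = { 'g' }
  B → g + g: FIRST = { 'g' }
  B → g X: FIRST = { 'g' }
Productions for X:
  X → B X: FIRST = { 'g' }
  X → g + +: FIRST = { 'g' }
  X → B: FIRST = { 'g' }

Conflict for B: B → g g g and B → g + g
  Overlap: { 'g' }
Conflict for B: B → g g g and B → g X
  Overlap: { 'g' }
Conflict for B: B → g + g and B → g X
  Overlap: { 'g' }
Conflict for X: X → B X and X → g + +
  Overlap: { 'g' }
Conflict for X: X → B X and X → B
  Overlap: { 'g' }
Conflict for X: X → g + + and X → B
  Overlap: { 'g' }

Answer: Yes. B → g g g / B → g '+' g on { 'g' }; B → g g g / B → g X on { 'g' }; B → g '+' g / B → g X on { 'g' }; X → B X / X → g '+' '+' on { 'g' }; X → B X / X → B on { 'g' }; X → g '+' '+' / X → B on { 'g' }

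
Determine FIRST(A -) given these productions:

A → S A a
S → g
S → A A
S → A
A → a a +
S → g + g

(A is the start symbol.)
{ 'a', 'g' }

FIRST sets of the non-terminals involved (from the grammar, by fixed-point iteration):
  FIRST(A) = { 'a', 'g' }

To compute FIRST(A -), process the symbols left to right:
Symbol A is a non-terminal. Add FIRST(A) \ {ε} = { 'a', 'g' }
A is not nullable (ε ∉ FIRST(A)), so stop here.
FIRST(A -) = { 'a', 'g' }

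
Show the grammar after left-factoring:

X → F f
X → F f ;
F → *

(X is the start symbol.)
X → F f X'
X' → ε
X' → ;
F → *

Left-factoring transforms A → αβ₁ | αβ₂ into A → αA' and A' → β₁ | β₂
(α is the longest common prefix among the alternatives). Repeat until
no nonterminal has two alternatives with a common prefix.

Round 1: X has alternatives sharing prefix 'F f'. Introduce X': X → F f X'
  Add: X' → ε
  Add: X' → ;

No remaining common prefixes — done.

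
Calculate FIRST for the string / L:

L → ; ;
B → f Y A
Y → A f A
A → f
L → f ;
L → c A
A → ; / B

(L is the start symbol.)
To compute FIRST(/ L), process the symbols left to right:
Symbol / is a terminal. Add '/' and stop.
FIRST(/ L) = { '/' }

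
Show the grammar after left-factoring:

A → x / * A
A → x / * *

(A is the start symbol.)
A → x / * A'
A' → A
A' → *

Left-factoring transforms A → αβ₁ | αβ₂ into A → αA' and A' → β₁ | β₂
(α is the longest common prefix among the alternatives). Repeat until
no nonterminal has two alternatives with a common prefix.

Round 1: A has alternatives sharing prefix 'x / *'. Introduce A': A → x / * A'
  Add: A' → A
  Add: A' → *

No remaining common prefixes — done.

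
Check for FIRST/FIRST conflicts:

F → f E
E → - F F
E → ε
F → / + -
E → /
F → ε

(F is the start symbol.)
A FIRST/FIRST conflict occurs when two productions N → α and N → β for the same non-terminal have FIRST(α) ∩ FIRST(β) ≠ ∅ (with ε ∈ FIRST of a nullable right-hand side, so two nullable alternatives also conflict).

Productions for F:
  F → f E: FIRST = { 'f' }
  F → / + -: FIRST = { '/' }
  F → ε: FIRST = { ε }
Productions for E:
  E → - F F: FIRST = { '-' }
  E → ε: FIRST = { ε }
  E → /: FIRST = { '/' }

All alternatives of each non-terminal have pairwise disjoint FIRST sets.

Answer: No FIRST/FIRST conflicts.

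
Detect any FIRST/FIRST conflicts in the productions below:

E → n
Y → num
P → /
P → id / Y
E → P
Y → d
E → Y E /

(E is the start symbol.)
A FIRST/FIRST conflict occurs when two productions N → α and N → β for the same non-terminal have FIRST(α) ∩ FIRST(β) ≠ ∅ (with ε ∈ FIRST of a nullable right-hand side, so two nullable alternatives also conflict).

FIRST sets of the non-terminals at (or reachable through a nullable prefix from) the front of some alternative:
  FIRST(P) = { '/', 'id' }
  FIRST(Y) = { 'd', 'num' }

Productions for E:
  E → n: FIRST = { 'n' }
  E → P: FIRST = { '/', 'id' }
  E → Y E /: FIRST = { 'd', 'num' }
Productions for Y:
  Y → num: FIRST = { 'num' }
  Y → d: FIRST = { 'd' }
Productions for P:
  P → /: FIRST = { '/' }
  P → id / Y: FIRST = { 'id' }

All alternatives of each non-terminal have pairwise disjoint FIRST sets.

Answer: No FIRST/FIRST conflicts.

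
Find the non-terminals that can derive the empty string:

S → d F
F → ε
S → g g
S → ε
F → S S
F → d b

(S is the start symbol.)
{ 'F', 'S' }

ε-productions: F → ε, S → ε
So F, S are immediately nullable.
Every non-terminal is now nullable.
Nullable = { 'F', 'S' }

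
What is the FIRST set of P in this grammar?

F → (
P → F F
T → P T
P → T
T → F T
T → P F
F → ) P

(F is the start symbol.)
To compute FIRST(P), examine every production with P on the left-hand side, reading each right-hand side left to right until a non-nullable symbol is reached.

FIRST sets of the other non-terminals involved (by the same procedure, iterated to a fixed point):
  FIRST(F) = { '(', ')' }
  FIRST(T) = { '(', ')' }

From P → F F:
  - F is a non-terminal: add FIRST(F) \ {ε} = { '(', ')' }
    F is not nullable, so stop
From P → T:
  - T is a non-terminal: add FIRST(T) \ {ε} = { '(', ')' }
    T is not nullable, so stop

Collecting: FIRST(P) = { '(', ')' }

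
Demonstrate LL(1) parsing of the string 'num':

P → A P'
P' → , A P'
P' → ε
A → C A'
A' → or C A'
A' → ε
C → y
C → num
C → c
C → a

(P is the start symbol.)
LL(1) parsing maintains a stack (initially the start symbol over $) and the input. At each step: if the stack top is a terminal, match it against the current input token; if it is a non-terminal N, replace it with the RHS of M[N, lookahead] (the unique production whose predict set contains the lookahead).

Stack is shown with the top on the left.

Stack        Input  Action
--------------------------
P $          num $  output P → A P'
A P' $       num $  output A → C A'
C A' P' $    num $  output C → num
num A' P' $  num $  match 'num'
A' P' $      $      output A' → ε
P' $         $      output P' → ε
$            $      accept

The string is accepted.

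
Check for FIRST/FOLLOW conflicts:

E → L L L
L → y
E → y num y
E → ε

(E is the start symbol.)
A FIRST/FOLLOW conflict occurs when a non-terminal N has a nullable alternative N → β (β ⇒* ε) and another alternative N → α with FIRST(α) ∩ FOLLOW(N) ≠ ∅: on such a lookahead the parser cannot decide between expanding α and letting N vanish via β.

Nullable non-terminals: E.
FIRST sets used below: FIRST(L) = { 'y' }

E: nullable alternative(s) E → ε; FOLLOW(E) = { $ }
  E → L L L: FIRST \ {ε} = { 'y' } — disjoint from FOLLOW(E)
  E → y num y: FIRST \ {ε} = { 'y' } — disjoint from FOLLOW(E)
  E → ε: FIRST \ {ε} = { } — this is the only nullable alternative, skip

L has no nullable alternative, so no FIRST/FOLLOW check is needed there.

No FIRST/FOLLOW conflicts found.

Answer: No FIRST/FOLLOW conflicts.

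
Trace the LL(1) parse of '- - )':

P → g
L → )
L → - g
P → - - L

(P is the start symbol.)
Stack is shown with the top on the left.

Stack    Input    Action
------------------------
P $      - - ) $  output P → - - L
- - L $  - - ) $  match '-'
- L $    - ) $    match '-'
L $      ) $      output L → )
) $      ) $      match ')'
$        $        accept

The string is accepted.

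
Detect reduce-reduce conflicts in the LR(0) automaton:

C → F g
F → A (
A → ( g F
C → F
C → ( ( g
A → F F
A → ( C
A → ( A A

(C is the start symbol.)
No reduce-reduce conflicts

A reduce-reduce conflict occurs when an LR(0) state has two complete items [A → α .] and [B → β .] — both call for a reduction, and with no lookahead the parser cannot choose between them.

Augment with C' → C and build the canonical LR(0) collection (I0 = CLOSURE({[C' → . C]}), then GOTO on every symbol after a dot until no new states appear). It has 18 states:
  I0: { [A → . ( A A], [A → . ( C], [A → . ( g F], [A → . F F], [C → . ( ( g], [C → . F g], [C → . F], [C' → . C], [F → . A (] }  — shift
  I1: { [A → ( . A A], [A → ( . C], [A → ( . g F], [A → . ( A A], [A → . ( C], [A → . ( g F], [A → . F F], [C → ( . ( g], [C → . ( ( g], [C → . F g], [C → . F], [F → . A (] }  — shift
  I2: { [F → A . (] }  — shift
  I3: { [C' → C .] }  — accept
  I4: { [A → . ( A A], [A → . ( C], [A → . ( g F], [A → . F F], [A → F . F], [C → F . g], [C → F .], [F → . A (] }  — shift, reduce
  I5: { [A → ( . A A], [A → ( . C], [A → ( . g F], [A → . ( A A], [A → . ( C], [A → . ( g F], [A → . F F], [C → . ( ( g], [C → . F g], [C → . F], [F → . A (] }  — shift
  I6: { [A → . ( A A], [A → . ( C], [A → . ( g F], [A → . F F], [A → F . F], [A → F F .], [F → . A (] }  — shift, reduce
  I7: { [C → F g .] }  — reduce
  I8: { [A → ( A . A], [A → . ( A A], [A → . ( C], [A → . ( g F], [A → . F F], [F → . A (], [F → A . (] }  — shift
  I9: { [A → ( C .] }  — reduce
  I10: { [A → ( g . F], [A → . ( A A], [A → . ( C], [A → . ( g F], [A → . F F], [F → . A (] }  — shift
  I11: { [A → ( g F .], [A → . ( A A], [A → . ( C], [A → . ( g F], [A → . F F], [A → F . F], [F → . A (] }  — shift, reduce
  I12: { [A → ( . A A], [A → ( . C], [A → ( . g F], [A → . ( A A], [A → . ( C], [A → . ( g F], [A → . F F], [C → . ( ( g], [C → . F g], [C → . F], [F → . A (], [F → A ( .] }  — shift, reduce
  I13: { [A → ( A A .], [F → A . (] }  — shift, reduce
  I14: { [A → . ( A A], [A → . ( C], [A → . ( g F], [A → . F F], [A → F . F], [F → . A (] }  — shift
  I15: { [F → A ( .] }  — reduce
  I16: { [A → ( . A A], [A → ( . C], [A → ( . g F], [A → . ( A A], [A → . ( C], [A → . ( g F], [A → . F F], [C → ( ( . g], [C → ( . ( g], [C → . ( ( g], [C → . F g], [C → . F], [F → . A (] }  — shift
  I17: { [A → ( g . F], [A → . ( A A], [A → . ( C], [A → . ( g F], [A → . F F], [C → ( ( g .], [F → . A (] }  — shift, reduce

No state contains more than one complete item.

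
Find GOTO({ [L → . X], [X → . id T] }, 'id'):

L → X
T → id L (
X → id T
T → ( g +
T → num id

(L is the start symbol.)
GOTO(I, 'id') = CLOSURE({ [A → αX.β] : [A → α.Xβ] ∈ I, X = 'id' })

Items with dot before 'id', with the dot advanced:
  [X → . id T] → [X → id . T]
Closure of the advanced items:
  [X → id . T] has the dot before T: add [T → . id L (], [T → . ( g +], [T → . num id]

GOTO = { [T → . ( g +], [T → . id L (], [T → . num id], [X → id . T] }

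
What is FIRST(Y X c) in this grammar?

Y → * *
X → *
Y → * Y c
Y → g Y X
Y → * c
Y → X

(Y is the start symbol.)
FIRST sets of the non-terminals involved (from the grammar, by fixed-point iteration):
  FIRST(Y) = { '*', 'g' }

To compute FIRST(Y X c), process the symbols left to right:
Symbol Y is a non-terminal. Add FIRST(Y) \ {ε} = { '*', 'g' }
Y is not nullable (ε ∉ FIRST(Y)), so stop here.
FIRST(Y X c) = { '*', 'g' }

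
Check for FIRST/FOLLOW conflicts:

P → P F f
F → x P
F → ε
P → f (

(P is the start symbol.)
No FIRST/FOLLOW conflicts.

A FIRST/FOLLOW conflict occurs when a non-terminal N has a nullable alternative N → β (β ⇒* ε) and another alternative N → α with FIRST(α) ∩ FOLLOW(N) ≠ ∅: on such a lookahead the parser cannot decide between expanding α and letting N vanish via β.

Nullable non-terminals: F.

F: nullable alternative(s) F → ε; FOLLOW(F) = { 'f' }
  F → x P: FIRST \ {ε} = { 'x' } — disjoint from FOLLOW(F)
  F → ε: FIRST \ {ε} = { } — this is the only nullable alternative, skip

P has no nullable alternative, so no FIRST/FOLLOW check is needed there.

No FIRST/FOLLOW conflicts found.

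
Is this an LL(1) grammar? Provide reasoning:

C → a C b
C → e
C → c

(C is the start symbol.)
Yes, the grammar is LL(1).

For C:
  PREDICT(C → a C b) = { 'a' }
  PREDICT(C → e) = { 'e' }
  PREDICT(C → c) = { 'c' }

All predict sets are disjoint. The grammar IS LL(1).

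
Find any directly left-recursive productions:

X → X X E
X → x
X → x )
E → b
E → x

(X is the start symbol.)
Yes, X is left-recursive

X → X X E: LEFT RECURSIVE (starts with X)
X → x: starts with x
X → x ): starts with x
E → b: starts with b
E → x: starts with x

The grammar has direct left recursion on: X.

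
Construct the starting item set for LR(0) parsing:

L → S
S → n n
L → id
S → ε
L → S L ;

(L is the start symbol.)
First, augment the grammar with L' → L
I₀ = CLOSURE({ [L' → . L] }):
  [L' → . L] has the dot before L: add [L → . S], [L → . id], [L → . S L ;]
  [L → . S] has the dot before S: add [S → . n n], [S → .]
No further items can be added.

I₀ = { [L → . S L ;], [L → . S], [L → . id], [L' → . L], [S → . n n], [S → .] }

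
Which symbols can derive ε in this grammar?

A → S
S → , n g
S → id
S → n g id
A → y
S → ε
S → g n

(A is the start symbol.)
{ 'A', 'S' }

A non-terminal is nullable if it can derive ε (the empty string): either it has an ε-production, or it has a production whose right-hand side consists entirely of nullable non-terminals.

ε-productions: S → ε
So S is immediately nullable.
A → S: every symbol on the right is nullable, so A is nullable too.
Every non-terminal is now nullable.
Nullable = { 'A', 'S' }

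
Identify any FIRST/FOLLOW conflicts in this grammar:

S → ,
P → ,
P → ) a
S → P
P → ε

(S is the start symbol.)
Nullable non-terminals: P, S.
FIRST sets used below: FIRST(P) = { ')', ',', ε }

P: nullable alternative(s) P → ε; FOLLOW(P) = { $ }
  P → ,: FIRST \ {ε} = { ',' } — disjoint from FOLLOW(P)
  P → ) a: FIRST \ {ε} = { ')' } — disjoint from FOLLOW(P)
  P → ε: FIRST \ {ε} = { } — this is the only nullable alternative, skip

S: nullable alternative(s) S → P; FOLLOW(S) = { $ }
  S → ,: FIRST \ {ε} = { ',' } — disjoint from FOLLOW(S)
  S → P: FIRST \ {ε} = { ')', ',' } — this is the only nullable alternative, skip

No FIRST/FOLLOW conflicts found.

Answer: No FIRST/FOLLOW conflicts.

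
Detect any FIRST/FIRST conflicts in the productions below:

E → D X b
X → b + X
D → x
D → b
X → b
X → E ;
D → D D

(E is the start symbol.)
Yes. X → b '+' X / X → b on { 'b' }; X → b '+' X / X → E ';' on { 'b' }; X → b / X → E ';' on { 'b' }; D → x / D → D D on { 'x' }; D → b / D → D D on { 'b' }

A FIRST/FIRST conflict occurs when two productions N → α and N → β for the same non-terminal have FIRST(α) ∩ FIRST(β) ≠ ∅ (with ε ∈ FIRST of a nullable right-hand side, so two nullable alternatives also conflict).

FIRST sets of the non-terminals at (or reachable through a nullable prefix from) the front of some alternative:
  FIRST(E) = { 'b', 'x' }
  FIRST(D) = { 'b', 'x' }

Productions for X:
  X → b + X: FIRST = { 'b' }
  X → b: FIRST = { 'b' }
  X → E ;: FIRST = { 'b', 'x' }
Productions for D:
  D → x: FIRST = { 'x' }
  D → b: FIRST = { 'b' }
  D → D D: FIRST = { 'b', 'x' }
E has only one production, so no FIRST/FIRST conflict is possible there.

Conflict for X: X → b + X and X → b
  Overlap: { 'b' }
Conflict for X: X → b + X and X → E ;
  Overlap: { 'b' }
Conflict for X: X → b and X → E ;
  Overlap: { 'b' }
Conflict for D: D → x and D → D D
  Overlap: { 'x' }
Conflict for D: D → b and D → D D
  Overlap: { 'b' }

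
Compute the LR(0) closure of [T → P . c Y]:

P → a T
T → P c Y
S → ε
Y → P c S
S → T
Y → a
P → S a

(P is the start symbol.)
{ [T → P . c Y] }

Start with: [T → P . c Y]
The dot precedes the terminal c, so nothing is added.

CLOSURE = { [T → P . c Y] }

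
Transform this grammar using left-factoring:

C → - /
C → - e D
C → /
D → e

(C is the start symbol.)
Left-factoring transforms A → αβ₁ | αβ₂ into A → αA' and A' → β₁ | β₂
(α is the longest common prefix among the alternatives). Repeat until
no nonterminal has two alternatives with a common prefix.

Round 1: C has alternatives sharing prefix '-'. Introduce C': C → - C'
  Add: C' → /
  Add: C' → e D

No remaining common prefixes — done.

Resulting grammar:
C → - C'
C' → /
C' → e D
C → /
D → e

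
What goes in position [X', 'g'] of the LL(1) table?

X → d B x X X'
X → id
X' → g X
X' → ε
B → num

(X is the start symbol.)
To find M[X', 'g'], we find productions for X' where 'g' is in the predict set (PREDICT(N → α) = (FIRST(α) \ {ε}) ∪ (FOLLOW(N) if α ⇒* ε)).

Relevant sets:
  FOLLOW(X') = { $, 'g' }

X' → g X: PREDICT = { 'g' }
  'g' is in predict set, so this production goes in M[X', 'g']
X' → ε: PREDICT = { $, 'g' }
  'g' is in predict set, so this production goes in M[X', 'g']

M[X', 'g'] = X' → g X, X' → ε  (a multiply-defined cell — the grammar is not LL(1))

Answer: X' → g X, X' → ε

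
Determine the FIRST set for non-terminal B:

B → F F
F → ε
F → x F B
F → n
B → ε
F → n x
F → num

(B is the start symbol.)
To compute FIRST(B), examine every production with B on the left-hand side, reading each right-hand side left to right until a non-nullable symbol is reached.

FIRST sets of the other non-terminals involved (by the same procedure, iterated to a fixed point):
  FIRST(F) = { 'n', 'num', 'x', ε }

From B → F F:
  - F is a non-terminal: add FIRST(F) \ {ε} = { 'n', 'num', 'x' }
    F is nullable, so continue to the next symbol
  - F is a non-terminal: add FIRST(F) \ {ε} = { 'n', 'num', 'x' }
    F is nullable and nothing follows, so the whole right-hand side can vanish: ε ∈ FIRST(B)
From B → ε:
  - ε-production, so ε ∈ FIRST(B)

Collecting: FIRST(B) = { 'n', 'num', 'x', ε }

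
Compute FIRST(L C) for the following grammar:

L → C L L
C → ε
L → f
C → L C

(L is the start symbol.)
{ 'f' }

FIRST sets of the non-terminals involved (from the grammar, by fixed-point iteration):
  FIRST(L) = { 'f' }

To compute FIRST(L C), process the symbols left to right:
Symbol L is a non-terminal. Add FIRST(L) \ {ε} = { 'f' }
L is not nullable (ε ∉ FIRST(L)), so stop here.
FIRST(L C) = { 'f' }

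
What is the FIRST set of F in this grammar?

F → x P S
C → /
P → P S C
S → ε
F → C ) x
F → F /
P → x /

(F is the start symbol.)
To compute FIRST(F), examine every production with F on the left-hand side, reading each right-hand side left to right until a non-nullable symbol is reached.

FIRST sets of the other non-terminals involved (by the same procedure, iterated to a fixed point):
  FIRST(C) = { '/' }

From F → x P S:
  - x is a terminal: add 'x' and stop
From F → C ) x:
  - C is a non-terminal: add FIRST(C) \ {ε} = { '/' }
    C is not nullable, so stop
From F → F /:
  - F is the symbol being defined: contributes nothing new
    F is not nullable, so stop

Collecting: FIRST(F) = { '/', 'x' }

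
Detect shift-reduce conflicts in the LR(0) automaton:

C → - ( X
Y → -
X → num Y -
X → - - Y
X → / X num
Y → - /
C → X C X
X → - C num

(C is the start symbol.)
A shift-reduce conflict occurs when an LR(0) state has both:
  - a complete (reduce) item [A → α .] (dot at the end), and
  - a shift item [B → β . c γ] (dot before a terminal).

Augment with C' → C and build the canonical LR(0) collection (I0 = CLOSURE({[C' → . C]}), then GOTO on every symbol after a dot until no new states appear). It has 23 states:
  I0: { [C → . - ( X], [C → . X C X], [C' → . C], [X → . - - Y], [X → . - C num], [X → . / X num], [X → . num Y -] }  — shift
  I1: { [C → - . ( X], [C → . - ( X], [C → . X C X], [X → - . - Y], [X → - . C num], [X → . - - Y], [X → . - C num], [X → . / X num], [X → . num Y -] }  — shift
  I2: { [X → . - - Y], [X → . - C num], [X → . / X num], [X → . num Y -], [X → / . X num] }  — shift
  I3: { [C' → C .] }  — accept
  I4: { [C → . - ( X], [C → . X C X], [C → X . C X], [X → . - - Y], [X → . - C num], [X → . / X num], [X → . num Y -] }  — shift
  I5: { [X → num . Y -], [Y → . - /], [Y → . -] }  — shift
  I6: { [Y → - . /], [Y → - .] }  — shift, reduce
  I7: { [X → num Y . -] }  — shift
  I8: { [X → num Y - .] }  — reduce
  I9: { [Y → - / .] }  — reduce
  I10: { [C → X C . X], [X → . - - Y], [X → . - C num], [X → . / X num], [X → . num Y -] }  — shift
  I11: { [C → . - ( X], [C → . X C X], [X → - . - Y], [X → - . C num], [X → . - - Y], [X → . - C num], [X → . / X num], [X → . num Y -] }  — shift
  I12: { [C → X C X .] }  — reduce
  I13: { [C → - . ( X], [C → . - ( X], [C → . X C X], [X → - - . Y], [X → - . - Y], [X → - . C num], [X → . - - Y], [X → . - C num], [X → . / X num], [X → . num Y -], [Y → . - /], [Y → . -] }  — shift
  I14: { [X → - C . num] }  — shift
  I15: { [X → - C num .] }  — reduce
  I16: { [C → - ( . X], [X → . - - Y], [X → . - C num], [X → . / X num], [X → . num Y -] }  — shift
  I17: { [C → - . ( X], [C → . - ( X], [C → . X C X], [X → - - . Y], [X → - . - Y], [X → - . C num], [X → . - - Y], [X → . - C num], [X → . / X num], [X → . num Y -], [Y → - . /], [Y → - .], [Y → . - /], [Y → . -] }  — shift, reduce
  I18: { [X → - - Y .] }  — reduce
  I19: { [X → . - - Y], [X → . - C num], [X → . / X num], [X → . num Y -], [X → / . X num], [Y → - / .] }  — shift, reduce
  I20: { [X → / X . num] }  — shift
  I21: { [X → / X num .] }  — reduce
  I22: { [C → - ( X .] }  — reduce

I6 contains reduce item [Y → - .] and shift item [Y → - . /] — shift-reduce conflict.
I17 contains reduce item [Y → - .] and shift items [C → . - ( X], [C → - . ( X], [X → . - - Y], [X → - . - Y], [X → . - C num], [X → . / X num], [X → . num Y -], [Y → . -], [Y → . - /], [Y → - . /] — shift-reduce conflict.
I19 contains reduce item [Y → - / .] and shift items [X → . - - Y], [X → . - C num], [X → . / X num], [X → . num Y -] — shift-reduce conflict.

Answer: Yes — I6: [Y → - .] vs [Y → - . /]; I17: [Y → - .] vs [C → . - ( X]; I19: [Y → - / .] vs [X → . - - Y]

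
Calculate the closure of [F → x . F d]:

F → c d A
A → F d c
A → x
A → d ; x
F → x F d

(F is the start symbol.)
{ [F → . c d A], [F → . x F d], [F → x . F d] }

To compute CLOSURE, for each item [A → α.Bβ] where B is a non-terminal, add [B → .γ] for all productions B → γ; repeat for the newly added items until nothing changes.

Start with: [F → x . F d]
  [F → x . F d] has the dot before F: add [F → . c d A], [F → . x F d]
No further items can be added.

CLOSURE = { [F → . c d A], [F → . x F d], [F → x . F d] }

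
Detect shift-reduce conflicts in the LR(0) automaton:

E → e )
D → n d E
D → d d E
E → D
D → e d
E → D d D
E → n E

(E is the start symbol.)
Yes — I1: [E → D .] vs [E → D . d D]

A shift-reduce conflict occurs when an LR(0) state has both:
  - a complete (reduce) item [A → α .] (dot at the end), and
  - a shift item [B → β . c γ] (dot before a terminal).

Augment with E' → E and build the canonical LR(0) collection (I0 = CLOSURE({[E' → . E]}), then GOTO on every symbol after a dot until no new states appear). It has 19 states:
  I0: { [D → . d d E], [D → . e d], [D → . n d E], [E → . D d D], [E → . D], [E → . e )], [E → . n E], [E' → . E] }  — shift
  I1: { [E → D . d D], [E → D .] }  — shift, reduce
  I2: { [E' → E .] }  — accept
  I3: { [D → d . d E] }  — shift
  I4: { [D → e . d], [E → e . )] }  — shift
  I5: { [D → . d d E], [D → . e d], [D → . n d E], [D → n . d E], [E → . D d D], [E → . D], [E → . e )], [E → . n E], [E → n . E] }  — shift
  I6: { [E → n E .] }  — reduce
  I7: { [D → . d d E], [D → . e d], [D → . n d E], [D → d . d E], [D → n d . E], [E → . D d D], [E → . D], [E → . e )], [E → . n E] }  — shift
  I8: { [D → n d E .] }  — reduce
  I9: { [D → . d d E], [D → . e d], [D → . n d E], [D → d . d E], [D → d d . E], [E → . D d D], [E → . D], [E → . e )], [E → . n E] }  — shift
  I10: { [D → d d E .] }  — reduce
  I11: { [E → e ) .] }  — reduce
  I12: { [D → e d .] }  — reduce
  I13: { [D → . d d E], [D → . e d], [D → . n d E], [D → d d . E], [E → . D d D], [E → . D], [E → . e )], [E → . n E] }  — shift
  I14: { [D → . d d E], [D → . e d], [D → . n d E], [E → D d . D] }  — shift
  I15: { [E → D d D .] }  — reduce
  I16: { [D → e . d] }  — shift
  I17: { [D → n . d E] }  — shift
  I18: { [D → . d d E], [D → . e d], [D → . n d E], [D → n d . E], [E → . D d D], [E → . D], [E → . e )], [E → . n E] }  — shift

I1 contains reduce item [E → D .] and shift item [E → D . d D] — shift-reduce conflict.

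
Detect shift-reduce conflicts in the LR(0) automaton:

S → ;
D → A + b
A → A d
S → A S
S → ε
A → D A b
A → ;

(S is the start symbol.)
Yes — I0: [S → .] vs [A → . ;]; I2: [S → .] vs [A → . ;]

A shift-reduce conflict occurs when an LR(0) state has both:
  - a complete (reduce) item [A → α .] (dot at the end), and
  - a shift item [B → β . c γ] (dot before a terminal).

Augment with S' → S and build the canonical LR(0) collection (I0 = CLOSURE({[S' → . S]}), then GOTO on every symbol after a dot until no new states appear). It has 12 states:
  I0: { [A → . ;], [A → . A d], [A → . D A b], [D → . A + b], [S → . ;], [S → . A S], [S → .], [S' → . S] }  — shift, reduce
  I1: { [A → ; .], [S → ; .] }  — 2 reduces
  I2: { [A → . ;], [A → . A d], [A → . D A b], [A → A . d], [D → . A + b], [D → A . + b], [S → . ;], [S → . A S], [S → .], [S → A . S] }  — shift, reduce
  I3: { [A → . ;], [A → . A d], [A → . D A b], [A → D . A b], [D → . A + b] }  — shift
  I4: { [S' → S .] }  — accept
  I5: { [A → ; .] }  — reduce
  I6: { [A → A . d], [A → D A . b], [D → A . + b] }  — shift
  I7: { [D → A + . b] }  — shift
  I8: { [A → D A b .] }  — reduce
  I9: { [A → A d .] }  — reduce
  I10: { [D → A + b .] }  — reduce
  I11: { [S → A S .] }  — reduce

I0 contains reduce item [S → .] and shift items [A → . ;], [S → . ;] — shift-reduce conflict.
I2 contains reduce item [S → .] and shift items [A → . ;], [A → A . d], [D → A . + b], [S → . ;] — shift-reduce conflict.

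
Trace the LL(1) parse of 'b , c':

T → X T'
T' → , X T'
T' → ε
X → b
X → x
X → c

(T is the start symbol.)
Stack is shown with the top on the left.

Stack     Input    Action
-------------------------
T $       b , c $  output T → X T'
X T' $    b , c $  output X → b
b T' $    b , c $  match 'b'
T' $      , c $    output T' → , X T'
, X T' $  , c $    match ','
X T' $    c $      output X → c
c T' $    c $      match 'c'
T' $      $        output T' → ε
$         $        accept

The string is accepted.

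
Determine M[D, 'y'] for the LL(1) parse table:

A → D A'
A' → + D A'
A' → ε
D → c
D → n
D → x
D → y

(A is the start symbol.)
To find M[D, 'y'], we find productions for D where 'y' is in the predict set (PREDICT(N → α) = (FIRST(α) \ {ε}) ∪ (FOLLOW(N) if α ⇒* ε)).

D → c: PREDICT = { 'c' }
D → n: PREDICT = { 'n' }
D → x: PREDICT = { 'x' }
D → y: PREDICT = { 'y' }
  'y' is in predict set, so this production goes in M[D, 'y']

M[D, 'y'] = D → y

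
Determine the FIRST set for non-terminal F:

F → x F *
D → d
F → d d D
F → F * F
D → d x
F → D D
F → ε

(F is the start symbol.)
{ '*', 'd', 'x', ε }

To compute FIRST(F), examine every production with F on the left-hand side, reading each right-hand side left to right until a non-nullable symbol is reached.

FIRST sets of the other non-terminals involved (by the same procedure, iterated to a fixed point):
  FIRST(D) = { 'd' }

From F → x F *:
  - x is a terminal: add 'x' and stop
From F → d d D:
  - d is a terminal: add 'd' and stop
From F → F * F:
  - F is the symbol being defined: contributes nothing new
    F is nullable, so continue to the next symbol
  - '*' is a terminal: add '*' and stop
From F → D D:
  - D is a non-terminal: add FIRST(D) \ {ε} = { 'd' }
    D is not nullable, so stop
From F → ε:
  - ε-production, so ε ∈ FIRST(F)

Collecting: FIRST(F) = { '*', 'd', 'x', ε }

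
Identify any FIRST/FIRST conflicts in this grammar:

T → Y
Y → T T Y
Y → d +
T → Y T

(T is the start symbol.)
FIRST sets of the non-terminals at (or reachable through a nullable prefix from) the front of some alternative:
  FIRST(Y) = { 'd' }
  FIRST(T) = { 'd' }

Productions for T:
  T → Y: FIRST = { 'd' }
  T → Y T: FIRST = { 'd' }
Productions for Y:
  Y → T T Y: FIRST = { 'd' }
  Y → d +: FIRST = { 'd' }

Conflict for T: T → Y and T → Y T
  Overlap: { 'd' }
Conflict for Y: Y → T T Y and Y → d +
  Overlap: { 'd' }

Answer: Yes. T → Y / T → Y T on { 'd' }; Y → T T Y / Y → d '+' on { 'd' }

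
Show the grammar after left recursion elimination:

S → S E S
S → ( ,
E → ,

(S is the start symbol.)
S is directly left-recursive. The standard transformation for
  A → A α₁ | ... | A α_m | β₁ | ... | β_n
is
  A  → β₁ A' | ... | β_n A'
  A' → α₁ A' | ... | α_m A' | ε

S → ( , becomes S → ( , S'
S → S E S becomes S' → E S S'
Add S' → ε

Productions for other non-terminals are unchanged:
  E → ,

Resulting grammar:
S → ( , S'
S' → E S S'
S' → ε
E → ,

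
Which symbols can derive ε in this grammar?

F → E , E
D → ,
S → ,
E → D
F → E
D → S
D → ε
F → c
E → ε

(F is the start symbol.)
ε-productions: D → ε, E → ε
So D, E are immediately nullable.
F → E: every symbol on the right is nullable, so F is nullable too.
No further non-terminal can be added: every production for the remaining non-terminals contains a terminal or a non-nullable non-terminal.
Nullable = { 'D', 'E', 'F' }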